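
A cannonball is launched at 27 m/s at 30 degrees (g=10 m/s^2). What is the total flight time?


Given: v0 = 27 m/s, theta = 30 deg, g = 10 m/s^2
sin(30) = 1/2
Using T = 2*v0*sin(theta) / g
T = 2*27*1/2 / 10
T = 27 / 10
T = 27/10 s

27/10 s


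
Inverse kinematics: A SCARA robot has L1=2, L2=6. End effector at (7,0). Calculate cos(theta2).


Given: L1 = 2, L2 = 6, target (x, y) = (7, 0)
Using cos(theta2) = (x^2 + y^2 - L1^2 - L2^2) / (2*L1*L2)
x^2 + y^2 = 7^2 + 0 = 49
L1^2 + L2^2 = 4 + 36 = 40
Numerator = 49 - 40 = 9
Denominator = 2*2*6 = 24
cos(theta2) = 9/24 = 3/8

3/8


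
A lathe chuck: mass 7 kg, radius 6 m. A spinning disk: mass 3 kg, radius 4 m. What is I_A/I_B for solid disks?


Given: M1=7 kg, R1=6 m, M2=3 kg, R2=4 m
For a disk: I = (1/2)*M*R^2, so I_A/I_B = (M1*R1^2)/(M2*R2^2)
M1*R1^2 = 7*36 = 252
M2*R2^2 = 3*16 = 48
I_A/I_B = 252/48 = 21/4

21/4


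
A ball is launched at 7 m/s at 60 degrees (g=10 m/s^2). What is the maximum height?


Given: v0 = 7 m/s, theta = 60 deg, g = 10 m/s^2
sin^2(60) = 3/4
Using H = v0^2 * sin^2(theta) / (2*g)
H = 7^2 * 3/4 / (2*10)
H = 49 * 3/4 / 20
H = 147/4 / 20
H = 147/80 m

147/80 m


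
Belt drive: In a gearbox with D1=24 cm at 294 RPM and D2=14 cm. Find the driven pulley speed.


Given: D1 = 24 cm, w1 = 294 RPM, D2 = 14 cm
Using D1*w1 = D2*w2
w2 = D1*w1 / D2
w2 = 24*294 / 14
w2 = 7056 / 14
w2 = 504 RPM

504 RPM


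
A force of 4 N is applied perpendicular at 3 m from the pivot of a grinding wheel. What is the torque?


Given: F = 4 N, r = 3 m, angle = 90 deg (perpendicular)
Using tau = F * r * sin(90)
sin(90) = 1
tau = 4 * 3 * 1
tau = 12 Nm

12 Nm


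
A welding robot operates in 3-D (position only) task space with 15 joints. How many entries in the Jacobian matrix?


Given: task space dimension = 3, joints = 15
Jacobian is a 3 x 15 matrix
Total entries = rows * columns
Total = 3 * 15
Total = 45

45


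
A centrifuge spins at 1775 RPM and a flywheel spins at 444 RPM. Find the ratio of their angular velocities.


Given: RPM_A = 1775, RPM_B = 444
omega = 2*pi*RPM/60, so omega_A/omega_B = RPM_A / RPM_B
omega_A/omega_B = 1775 / 444
omega_A/omega_B = 1775/444

1775/444


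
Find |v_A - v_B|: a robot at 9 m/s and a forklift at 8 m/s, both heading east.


Given: v_A = 9 m/s east, v_B = 8 m/s east
Both move in the same direction; relative speed = |v_A - v_B|
|9 - 8| = |1|
= 1 m/s

1 m/s


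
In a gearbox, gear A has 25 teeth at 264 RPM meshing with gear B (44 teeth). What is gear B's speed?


Given: N1 = 25 teeth, w1 = 264 RPM, N2 = 44 teeth
Using N1*w1 = N2*w2
w2 = N1*w1 / N2
w2 = 25*264 / 44
w2 = 6600 / 44
w2 = 150 RPM

150 RPM


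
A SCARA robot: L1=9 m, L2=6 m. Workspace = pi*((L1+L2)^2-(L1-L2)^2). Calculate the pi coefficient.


Given: L1 = 9, L2 = 6
(L1+L2)^2 = (15)^2 = 225
(L1-L2)^2 = (3)^2 = 9
Difference = 225 - 9 = 216
This equals 4*L1*L2 = 4*9*6 = 216
Workspace area = 216*pi

216


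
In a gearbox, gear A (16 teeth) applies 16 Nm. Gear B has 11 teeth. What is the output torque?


Given: N1 = 16, N2 = 11, T1 = 16 Nm
Using T2/T1 = N2/N1
T2 = T1 * N2 / N1
T2 = 16 * 11 / 16
T2 = 176 / 16
T2 = 11 Nm

11 Nm


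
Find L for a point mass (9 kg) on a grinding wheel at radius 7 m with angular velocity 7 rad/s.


Given: m = 9 kg, r = 7 m, omega = 7 rad/s
For a point mass: I = m*r^2
I = 9*7^2 = 9*49 = 441
L = I*omega = 441*7
L = 3087 kg*m^2/s

3087 kg*m^2/s


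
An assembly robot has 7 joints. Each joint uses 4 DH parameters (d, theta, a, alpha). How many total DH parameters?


Given: 7 joints, 4 DH parameters per joint (d, theta, a, alpha)
Total DH parameters = number_of_joints * 4
Total = 7 * 4
Total = 28

28


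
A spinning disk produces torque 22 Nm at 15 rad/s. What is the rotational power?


Given: tau = 22 Nm, omega = 15 rad/s
Using P = tau * omega
P = 22 * 15
P = 330 W

330 W


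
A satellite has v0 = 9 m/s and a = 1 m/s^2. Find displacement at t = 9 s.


Given: v0 = 9 m/s, a = 1 m/s^2, t = 9 s
Using s = v0*t + (1/2)*a*t^2
s = 9*9 + (1/2)*1*9^2
s = 81 + (1/2)*81
s = 81 + 81/2
s = 243/2

243/2 m


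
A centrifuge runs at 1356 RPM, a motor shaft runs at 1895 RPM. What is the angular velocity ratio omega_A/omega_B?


Given: RPM_A = 1356, RPM_B = 1895
omega = 2*pi*RPM/60, so omega_A/omega_B = RPM_A / RPM_B
omega_A/omega_B = 1356 / 1895
omega_A/omega_B = 1356/1895

1356/1895


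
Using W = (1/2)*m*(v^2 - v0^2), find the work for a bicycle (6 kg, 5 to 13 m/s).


Given: m = 6 kg, v0 = 5 m/s, v = 13 m/s
Using W = (1/2)*m*(v^2 - v0^2)
v^2 = 13^2 = 169
v0^2 = 5^2 = 25
v^2 - v0^2 = 169 - 25 = 144
W = (1/2)*6*144 = 432 J

432 J


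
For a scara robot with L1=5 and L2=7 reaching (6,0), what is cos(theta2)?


Given: L1 = 5, L2 = 7, target (x, y) = (6, 0)
Using cos(theta2) = (x^2 + y^2 - L1^2 - L2^2) / (2*L1*L2)
x^2 + y^2 = 6^2 + 0 = 36
L1^2 + L2^2 = 25 + 49 = 74
Numerator = 36 - 74 = -38
Denominator = 2*5*7 = 70
cos(theta2) = -38/70 = -19/35

-19/35


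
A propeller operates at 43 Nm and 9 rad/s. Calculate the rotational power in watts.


Given: tau = 43 Nm, omega = 9 rad/s
Using P = tau * omega
P = 43 * 9
P = 387 W

387 W


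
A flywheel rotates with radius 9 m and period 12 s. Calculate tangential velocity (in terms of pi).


Given: radius r = 9 m, period T = 12 s
Using v = 2*pi*r / T
v = 2*pi*9 / 12
v = 18*pi / 12
v = 3/2*pi m/s

3/2*pi m/s


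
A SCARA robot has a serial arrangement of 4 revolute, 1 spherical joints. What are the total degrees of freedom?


Given: serial robot with 4 revolute, 1 spherical joints
DOF contribution per joint type: revolute=1, prismatic=1, spherical=3, fixed=0
DOF = 4*1 + 1*3
DOF = 7

7


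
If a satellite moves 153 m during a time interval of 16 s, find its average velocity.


Given: distance d = 153 m, time t = 16 s
Using v = d / t
v = 153 / 16
v = 153/16 m/s

153/16 m/s


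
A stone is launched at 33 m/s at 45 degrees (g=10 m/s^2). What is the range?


Given: v0 = 33 m/s, theta = 45 deg, g = 10 m/s^2
sin(2*45) = sin(90) = 1
Using R = v0^2 * sin(2*theta) / g
R = 33^2 * 1 / 10
R = 1089 / 10
R = 1089/10 m

1089/10 m


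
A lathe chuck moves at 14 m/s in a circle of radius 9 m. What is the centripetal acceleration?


Given: v = 14 m/s, r = 9 m
Using a_c = v^2 / r
a_c = 14^2 / 9
a_c = 196 / 9
a_c = 196/9 m/s^2

196/9 m/s^2


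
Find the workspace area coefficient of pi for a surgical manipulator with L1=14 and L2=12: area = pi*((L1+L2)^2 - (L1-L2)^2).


Given: L1 = 14, L2 = 12
(L1+L2)^2 = (26)^2 = 676
(L1-L2)^2 = (2)^2 = 4
Difference = 676 - 4 = 672
This equals 4*L1*L2 = 4*14*12 = 672
Workspace area = 672*pi

672


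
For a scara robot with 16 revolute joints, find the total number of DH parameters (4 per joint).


Given: 16 joints, 4 DH parameters per joint (d, theta, a, alpha)
Total DH parameters = number_of_joints * 4
Total = 16 * 4
Total = 64

64


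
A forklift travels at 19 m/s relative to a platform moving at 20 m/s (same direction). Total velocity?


Given: object velocity = 19 m/s, platform velocity = 20 m/s (same direction)
Using classical velocity addition: v_total = v_object + v_platform
v_total = 19 + 20
v_total = 39 m/s

39 m/s


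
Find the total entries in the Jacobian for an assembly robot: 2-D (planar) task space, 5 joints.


Given: task space dimension = 2, joints = 5
Jacobian is a 2 x 5 matrix
Total entries = rows * columns
Total = 2 * 5
Total = 10

10


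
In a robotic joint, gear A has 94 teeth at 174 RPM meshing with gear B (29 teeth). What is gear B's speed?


Given: N1 = 94 teeth, w1 = 174 RPM, N2 = 29 teeth
Using N1*w1 = N2*w2
w2 = N1*w1 / N2
w2 = 94*174 / 29
w2 = 16356 / 29
w2 = 564 RPM

564 RPM


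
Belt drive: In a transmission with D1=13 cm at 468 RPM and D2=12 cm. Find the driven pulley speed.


Given: D1 = 13 cm, w1 = 468 RPM, D2 = 12 cm
Using D1*w1 = D2*w2
w2 = D1*w1 / D2
w2 = 13*468 / 12
w2 = 6084 / 12
w2 = 507 RPM

507 RPM


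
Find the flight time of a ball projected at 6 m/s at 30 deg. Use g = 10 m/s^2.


Given: v0 = 6 m/s, theta = 30 deg, g = 10 m/s^2
sin(30) = 1/2
Using T = 2*v0*sin(theta) / g
T = 2*6*1/2 / 10
T = 6 / 10
T = 3/5 s

3/5 s


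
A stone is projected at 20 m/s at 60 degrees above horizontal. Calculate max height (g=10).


Given: v0 = 20 m/s, theta = 60 deg, g = 10 m/s^2
sin^2(60) = 3/4
Using H = v0^2 * sin^2(theta) / (2*g)
H = 20^2 * 3/4 / (2*10)
H = 400 * 3/4 / 20
H = 300 / 20
H = 15 m

15 m


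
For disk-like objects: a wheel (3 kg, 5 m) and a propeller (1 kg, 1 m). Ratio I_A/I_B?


Given: M1=3 kg, R1=5 m, M2=1 kg, R2=1 m
For a disk: I = (1/2)*M*R^2, so I_A/I_B = (M1*R1^2)/(M2*R2^2)
M1*R1^2 = 3*25 = 75
M2*R2^2 = 1*1 = 1
I_A/I_B = 75/1 = 75

75


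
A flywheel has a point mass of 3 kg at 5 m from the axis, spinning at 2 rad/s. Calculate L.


Given: m = 3 kg, r = 5 m, omega = 2 rad/s
For a point mass: I = m*r^2
I = 3*5^2 = 3*25 = 75
L = I*omega = 75*2
L = 150 kg*m^2/s

150 kg*m^2/s


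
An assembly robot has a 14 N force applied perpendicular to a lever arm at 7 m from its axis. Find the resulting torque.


Given: F = 14 N, r = 7 m, angle = 90 deg (perpendicular)
Using tau = F * r * sin(90)
sin(90) = 1
tau = 14 * 7 * 1
tau = 98 Nm

98 Nm


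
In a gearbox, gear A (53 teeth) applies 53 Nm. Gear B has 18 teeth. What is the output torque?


Given: N1 = 53, N2 = 18, T1 = 53 Nm
Using T2/T1 = N2/N1
T2 = T1 * N2 / N1
T2 = 53 * 18 / 53
T2 = 954 / 53
T2 = 18 Nm

18 Nm


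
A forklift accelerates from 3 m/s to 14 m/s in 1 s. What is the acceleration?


Given: initial velocity v0 = 3 m/s, final velocity v = 14 m/s, time t = 1 s
Using a = (v - v0) / t
a = (14 - 3) / 1
a = 11 / 1
a = 11 m/s^2

11 m/s^2


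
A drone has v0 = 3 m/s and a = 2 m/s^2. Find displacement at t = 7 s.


Given: v0 = 3 m/s, a = 2 m/s^2, t = 7 s
Using s = v0*t + (1/2)*a*t^2
s = 3*7 + (1/2)*2*7^2
s = 21 + (1/2)*98
s = 21 + 49
s = 70

70 m


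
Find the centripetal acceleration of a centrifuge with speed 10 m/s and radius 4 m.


Given: v = 10 m/s, r = 4 m
Using a_c = v^2 / r
a_c = 10^2 / 4
a_c = 100 / 4
a_c = 25 m/s^2

25 m/s^2


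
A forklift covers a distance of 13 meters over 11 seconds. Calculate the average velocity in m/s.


Given: distance d = 13 m, time t = 11 s
Using v = d / t
v = 13 / 11
v = 13/11 m/s

13/11 m/s


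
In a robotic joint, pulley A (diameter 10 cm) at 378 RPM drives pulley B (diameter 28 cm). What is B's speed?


Given: D1 = 10 cm, w1 = 378 RPM, D2 = 28 cm
Using D1*w1 = D2*w2
w2 = D1*w1 / D2
w2 = 10*378 / 28
w2 = 3780 / 28
w2 = 135 RPM

135 RPM


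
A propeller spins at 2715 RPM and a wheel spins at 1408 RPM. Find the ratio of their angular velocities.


Given: RPM_A = 2715, RPM_B = 1408
omega = 2*pi*RPM/60, so omega_A/omega_B = RPM_A / RPM_B
omega_A/omega_B = 2715 / 1408
omega_A/omega_B = 2715/1408

2715/1408


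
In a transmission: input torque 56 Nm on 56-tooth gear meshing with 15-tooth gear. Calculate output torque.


Given: N1 = 56, N2 = 15, T1 = 56 Nm
Using T2/T1 = N2/N1
T2 = T1 * N2 / N1
T2 = 56 * 15 / 56
T2 = 840 / 56
T2 = 15 Nm

15 Nm


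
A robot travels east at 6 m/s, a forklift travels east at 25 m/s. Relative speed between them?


Given: v_A = 6 m/s east, v_B = 25 m/s east
Both move in the same direction; relative speed = |v_A - v_B|
|6 - 25| = |-19|
= 19 m/s

19 m/s


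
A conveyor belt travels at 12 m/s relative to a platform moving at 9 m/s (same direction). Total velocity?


Given: object velocity = 12 m/s, platform velocity = 9 m/s (same direction)
Using classical velocity addition: v_total = v_object + v_platform
v_total = 12 + 9
v_total = 21 m/s

21 m/s


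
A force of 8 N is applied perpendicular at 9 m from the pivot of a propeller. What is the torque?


Given: F = 8 N, r = 9 m, angle = 90 deg (perpendicular)
Using tau = F * r * sin(90)
sin(90) = 1
tau = 8 * 9 * 1
tau = 72 Nm

72 Nm


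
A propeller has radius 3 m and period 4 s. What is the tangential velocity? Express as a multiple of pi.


Given: radius r = 3 m, period T = 4 s
Using v = 2*pi*r / T
v = 2*pi*3 / 4
v = 6*pi / 4
v = 3/2*pi m/s

3/2*pi m/s


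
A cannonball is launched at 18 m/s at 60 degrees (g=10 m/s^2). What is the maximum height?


Given: v0 = 18 m/s, theta = 60 deg, g = 10 m/s^2
sin^2(60) = 3/4
Using H = v0^2 * sin^2(theta) / (2*g)
H = 18^2 * 3/4 / (2*10)
H = 324 * 3/4 / 20
H = 243 / 20
H = 243/20 m

243/20 m


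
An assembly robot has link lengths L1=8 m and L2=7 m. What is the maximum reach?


Given: L1 = 8 m, L2 = 7 m
For a 2-link planar arm, max reach = L1 + L2 (fully extended)
Max reach = 8 + 7
Max reach = 15 m

15 m


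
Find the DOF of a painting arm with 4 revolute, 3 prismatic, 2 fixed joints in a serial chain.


Given: serial robot with 4 revolute, 3 prismatic, 2 fixed joints
DOF contribution per joint type: revolute=1, prismatic=1, spherical=3, fixed=0
DOF = 4*1 + 3*1 + 2*0
DOF = 7

7


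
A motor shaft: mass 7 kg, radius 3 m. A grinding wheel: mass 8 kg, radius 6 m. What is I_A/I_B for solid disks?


Given: M1=7 kg, R1=3 m, M2=8 kg, R2=6 m
For a disk: I = (1/2)*M*R^2, so I_A/I_B = (M1*R1^2)/(M2*R2^2)
M1*R1^2 = 7*9 = 63
M2*R2^2 = 8*36 = 288
I_A/I_B = 63/288 = 7/32

7/32


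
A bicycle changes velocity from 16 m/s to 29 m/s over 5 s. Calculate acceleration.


Given: initial velocity v0 = 16 m/s, final velocity v = 29 m/s, time t = 5 s
Using a = (v - v0) / t
a = (29 - 16) / 5
a = 13 / 5
a = 13/5 m/s^2

13/5 m/s^2


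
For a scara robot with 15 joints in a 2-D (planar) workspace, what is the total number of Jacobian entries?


Given: task space dimension = 2, joints = 15
Jacobian is a 2 x 15 matrix
Total entries = rows * columns
Total = 2 * 15
Total = 30

30


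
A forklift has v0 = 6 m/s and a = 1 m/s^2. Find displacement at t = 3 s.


Given: v0 = 6 m/s, a = 1 m/s^2, t = 3 s
Using s = v0*t + (1/2)*a*t^2
s = 6*3 + (1/2)*1*3^2
s = 18 + (1/2)*9
s = 18 + 9/2
s = 45/2

45/2 m


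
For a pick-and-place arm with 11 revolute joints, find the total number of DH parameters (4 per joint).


Given: 11 joints, 4 DH parameters per joint (d, theta, a, alpha)
Total DH parameters = number_of_joints * 4
Total = 11 * 4
Total = 44

44


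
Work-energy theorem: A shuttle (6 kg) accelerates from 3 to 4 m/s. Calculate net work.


Given: m = 6 kg, v0 = 3 m/s, v = 4 m/s
Using W = (1/2)*m*(v^2 - v0^2)
v^2 = 4^2 = 16
v0^2 = 3^2 = 9
v^2 - v0^2 = 16 - 9 = 7
W = (1/2)*6*7 = 21 J

21 J


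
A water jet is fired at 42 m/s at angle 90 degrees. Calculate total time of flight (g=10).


Given: v0 = 42 m/s, theta = 90 deg, g = 10 m/s^2
sin(90) = 1
Using T = 2*v0*sin(theta) / g
T = 2*42*1 / 10
T = 84 / 10
T = 42/5 s

42/5 s


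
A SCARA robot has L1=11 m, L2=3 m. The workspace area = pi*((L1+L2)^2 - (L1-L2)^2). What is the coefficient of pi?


Given: L1 = 11, L2 = 3
(L1+L2)^2 = (14)^2 = 196
(L1-L2)^2 = (8)^2 = 64
Difference = 196 - 64 = 132
This equals 4*L1*L2 = 4*11*3 = 132
Workspace area = 132*pi

132


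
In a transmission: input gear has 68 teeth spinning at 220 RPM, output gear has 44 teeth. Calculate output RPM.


Given: N1 = 68 teeth, w1 = 220 RPM, N2 = 44 teeth
Using N1*w1 = N2*w2
w2 = N1*w1 / N2
w2 = 68*220 / 44
w2 = 14960 / 44
w2 = 340 RPM

340 RPM


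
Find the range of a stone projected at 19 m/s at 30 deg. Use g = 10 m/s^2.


Given: v0 = 19 m/s, theta = 30 deg, g = 10 m/s^2
sin(2*30) = sin(60) = sqrt(3)/2
Using R = v0^2 * sin(2*theta) / g
R = 19^2 * (sqrt(3)/2) / 10
R = 361 * sqrt(3) / 20
R = 361/20*sqrt(3) m

361/20*sqrt(3) m


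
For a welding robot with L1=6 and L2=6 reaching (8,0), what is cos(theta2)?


Given: L1 = 6, L2 = 6, target (x, y) = (8, 0)
Using cos(theta2) = (x^2 + y^2 - L1^2 - L2^2) / (2*L1*L2)
x^2 + y^2 = 8^2 + 0 = 64
L1^2 + L2^2 = 36 + 36 = 72
Numerator = 64 - 72 = -8
Denominator = 2*6*6 = 72
cos(theta2) = -8/72 = -1/9

-1/9


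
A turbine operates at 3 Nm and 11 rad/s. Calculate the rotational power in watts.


Given: tau = 3 Nm, omega = 11 rad/s
Using P = tau * omega
P = 3 * 11
P = 33 W

33 W


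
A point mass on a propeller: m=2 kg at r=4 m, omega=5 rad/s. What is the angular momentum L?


Given: m = 2 kg, r = 4 m, omega = 5 rad/s
For a point mass: I = m*r^2
I = 2*4^2 = 2*16 = 32
L = I*omega = 32*5
L = 160 kg*m^2/s

160 kg*m^2/s


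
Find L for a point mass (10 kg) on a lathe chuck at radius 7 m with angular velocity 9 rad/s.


Given: m = 10 kg, r = 7 m, omega = 9 rad/s
For a point mass: I = m*r^2
I = 10*7^2 = 10*49 = 490
L = I*omega = 490*9
L = 4410 kg*m^2/s

4410 kg*m^2/s


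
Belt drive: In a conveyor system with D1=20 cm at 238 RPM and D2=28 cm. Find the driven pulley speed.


Given: D1 = 20 cm, w1 = 238 RPM, D2 = 28 cm
Using D1*w1 = D2*w2
w2 = D1*w1 / D2
w2 = 20*238 / 28
w2 = 4760 / 28
w2 = 170 RPM

170 RPM


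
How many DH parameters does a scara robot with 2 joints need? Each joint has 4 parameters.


Given: 2 joints, 4 DH parameters per joint (d, theta, a, alpha)
Total DH parameters = number_of_joints * 4
Total = 2 * 4
Total = 8

8


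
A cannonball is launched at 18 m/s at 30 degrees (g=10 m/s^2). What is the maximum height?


Given: v0 = 18 m/s, theta = 30 deg, g = 10 m/s^2
sin^2(30) = 1/4
Using H = v0^2 * sin^2(theta) / (2*g)
H = 18^2 * 1/4 / (2*10)
H = 324 * 1/4 / 20
H = 81 / 20
H = 81/20 m

81/20 m


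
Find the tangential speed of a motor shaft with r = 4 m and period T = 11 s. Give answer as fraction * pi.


Given: radius r = 4 m, period T = 11 s
Using v = 2*pi*r / T
v = 2*pi*4 / 11
v = 8*pi / 11
v = 8/11*pi m/s

8/11*pi m/s


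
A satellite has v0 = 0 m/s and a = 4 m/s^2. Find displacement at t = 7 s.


Given: v0 = 0 m/s, a = 4 m/s^2, t = 7 s
Using s = v0*t + (1/2)*a*t^2
s = 0*7 + (1/2)*4*7^2
s = 0 + (1/2)*196
s = 0 + 98
s = 98

98 m


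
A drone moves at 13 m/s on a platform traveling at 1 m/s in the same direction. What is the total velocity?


Given: object velocity = 13 m/s, platform velocity = 1 m/s (same direction)
Using classical velocity addition: v_total = v_object + v_platform
v_total = 13 + 1
v_total = 14 m/s

14 m/s


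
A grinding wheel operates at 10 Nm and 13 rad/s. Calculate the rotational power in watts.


Given: tau = 10 Nm, omega = 13 rad/s
Using P = tau * omega
P = 10 * 13
P = 130 W

130 W


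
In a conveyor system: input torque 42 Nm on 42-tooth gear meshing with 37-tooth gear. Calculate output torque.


Given: N1 = 42, N2 = 37, T1 = 42 Nm
Using T2/T1 = N2/N1
T2 = T1 * N2 / N1
T2 = 42 * 37 / 42
T2 = 1554 / 42
T2 = 37 Nm

37 Nm


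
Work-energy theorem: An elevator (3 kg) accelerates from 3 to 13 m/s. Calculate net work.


Given: m = 3 kg, v0 = 3 m/s, v = 13 m/s
Using W = (1/2)*m*(v^2 - v0^2)
v^2 = 13^2 = 169
v0^2 = 3^2 = 9
v^2 - v0^2 = 169 - 9 = 160
W = (1/2)*3*160 = 240 J

240 J


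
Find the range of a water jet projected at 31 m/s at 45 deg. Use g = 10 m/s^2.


Given: v0 = 31 m/s, theta = 45 deg, g = 10 m/s^2
sin(2*45) = sin(90) = 1
Using R = v0^2 * sin(2*theta) / g
R = 31^2 * 1 / 10
R = 961 / 10
R = 961/10 m

961/10 m


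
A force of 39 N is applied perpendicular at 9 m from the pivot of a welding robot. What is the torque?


Given: F = 39 N, r = 9 m, angle = 90 deg (perpendicular)
Using tau = F * r * sin(90)
sin(90) = 1
tau = 39 * 9 * 1
tau = 351 Nm

351 Nm


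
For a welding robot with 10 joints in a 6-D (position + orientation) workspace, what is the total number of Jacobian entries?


Given: task space dimension = 6, joints = 10
Jacobian is a 6 x 10 matrix
Total entries = rows * columns
Total = 6 * 10
Total = 60

60


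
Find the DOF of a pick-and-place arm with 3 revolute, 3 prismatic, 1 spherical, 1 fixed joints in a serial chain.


Given: serial robot with 3 revolute, 3 prismatic, 1 spherical, 1 fixed joints
DOF contribution per joint type: revolute=1, prismatic=1, spherical=3, fixed=0
DOF = 3*1 + 3*1 + 1*3 + 1*0
DOF = 9

9


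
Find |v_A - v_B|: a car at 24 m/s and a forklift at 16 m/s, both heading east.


Given: v_A = 24 m/s east, v_B = 16 m/s east
Both move in the same direction; relative speed = |v_A - v_B|
|24 - 16| = |8|
= 8 m/s

8 m/s


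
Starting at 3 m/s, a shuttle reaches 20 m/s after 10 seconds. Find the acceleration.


Given: initial velocity v0 = 3 m/s, final velocity v = 20 m/s, time t = 10 s
Using a = (v - v0) / t
a = (20 - 3) / 10
a = 17 / 10
a = 17/10 m/s^2

17/10 m/s^2


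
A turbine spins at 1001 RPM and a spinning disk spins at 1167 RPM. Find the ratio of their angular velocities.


Given: RPM_A = 1001, RPM_B = 1167
omega = 2*pi*RPM/60, so omega_A/omega_B = RPM_A / RPM_B
omega_A/omega_B = 1001 / 1167
omega_A/omega_B = 1001/1167

1001/1167


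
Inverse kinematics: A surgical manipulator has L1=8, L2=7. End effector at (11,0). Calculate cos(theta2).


Given: L1 = 8, L2 = 7, target (x, y) = (11, 0)
Using cos(theta2) = (x^2 + y^2 - L1^2 - L2^2) / (2*L1*L2)
x^2 + y^2 = 11^2 + 0 = 121
L1^2 + L2^2 = 64 + 49 = 113
Numerator = 121 - 113 = 8
Denominator = 2*8*7 = 112
cos(theta2) = 8/112 = 1/14

1/14


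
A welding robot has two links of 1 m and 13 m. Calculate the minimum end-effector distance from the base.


Given: L1 = 1 m, L2 = 13 m
For a 2-link planar arm, min reach = |L1 - L2| (second link folded back)
Min reach = |1 - 13|
Min reach = 12 m

12 m


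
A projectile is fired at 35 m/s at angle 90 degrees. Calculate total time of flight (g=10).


Given: v0 = 35 m/s, theta = 90 deg, g = 10 m/s^2
sin(90) = 1
Using T = 2*v0*sin(theta) / g
T = 2*35*1 / 10
T = 70 / 10
T = 7 s

7 s


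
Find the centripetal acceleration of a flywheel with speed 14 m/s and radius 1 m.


Given: v = 14 m/s, r = 1 m
Using a_c = v^2 / r
a_c = 14^2 / 1
a_c = 196 / 1
a_c = 196 m/s^2

196 m/s^2


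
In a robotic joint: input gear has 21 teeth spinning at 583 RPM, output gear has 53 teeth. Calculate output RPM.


Given: N1 = 21 teeth, w1 = 583 RPM, N2 = 53 teeth
Using N1*w1 = N2*w2
w2 = N1*w1 / N2
w2 = 21*583 / 53
w2 = 12243 / 53
w2 = 231 RPM

231 RPM


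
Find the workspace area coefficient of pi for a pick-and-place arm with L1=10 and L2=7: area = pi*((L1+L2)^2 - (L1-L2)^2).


Given: L1 = 10, L2 = 7
(L1+L2)^2 = (17)^2 = 289
(L1-L2)^2 = (3)^2 = 9
Difference = 289 - 9 = 280
This equals 4*L1*L2 = 4*10*7 = 280
Workspace area = 280*pi

280


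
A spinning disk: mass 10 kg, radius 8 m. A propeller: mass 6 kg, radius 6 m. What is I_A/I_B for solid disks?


Given: M1=10 kg, R1=8 m, M2=6 kg, R2=6 m
For a disk: I = (1/2)*M*R^2, so I_A/I_B = (M1*R1^2)/(M2*R2^2)
M1*R1^2 = 10*64 = 640
M2*R2^2 = 6*36 = 216
I_A/I_B = 640/216 = 80/27

80/27


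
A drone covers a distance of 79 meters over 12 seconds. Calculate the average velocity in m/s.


Given: distance d = 79 m, time t = 12 s
Using v = d / t
v = 79 / 12
v = 79/12 m/s

79/12 m/s


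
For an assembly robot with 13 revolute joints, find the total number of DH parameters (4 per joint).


Given: 13 joints, 4 DH parameters per joint (d, theta, a, alpha)
Total DH parameters = number_of_joints * 4
Total = 13 * 4
Total = 52

52


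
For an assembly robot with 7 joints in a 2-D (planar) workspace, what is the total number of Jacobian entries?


Given: task space dimension = 2, joints = 7
Jacobian is a 2 x 7 matrix
Total entries = rows * columns
Total = 2 * 7
Total = 14

14


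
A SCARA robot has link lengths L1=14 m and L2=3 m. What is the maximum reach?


Given: L1 = 14 m, L2 = 3 m
For a 2-link planar arm, max reach = L1 + L2 (fully extended)
Max reach = 14 + 3
Max reach = 17 m

17 m


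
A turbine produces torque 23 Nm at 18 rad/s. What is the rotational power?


Given: tau = 23 Nm, omega = 18 rad/s
Using P = tau * omega
P = 23 * 18
P = 414 W

414 W


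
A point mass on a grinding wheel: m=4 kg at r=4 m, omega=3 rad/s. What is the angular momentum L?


Given: m = 4 kg, r = 4 m, omega = 3 rad/s
For a point mass: I = m*r^2
I = 4*4^2 = 4*16 = 64
L = I*omega = 64*3
L = 192 kg*m^2/s

192 kg*m^2/s


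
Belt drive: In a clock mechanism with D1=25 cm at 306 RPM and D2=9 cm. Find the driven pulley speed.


Given: D1 = 25 cm, w1 = 306 RPM, D2 = 9 cm
Using D1*w1 = D2*w2
w2 = D1*w1 / D2
w2 = 25*306 / 9
w2 = 7650 / 9
w2 = 850 RPM

850 RPM


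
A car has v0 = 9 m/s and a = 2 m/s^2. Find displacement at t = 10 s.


Given: v0 = 9 m/s, a = 2 m/s^2, t = 10 s
Using s = v0*t + (1/2)*a*t^2
s = 9*10 + (1/2)*2*10^2
s = 90 + (1/2)*200
s = 90 + 100
s = 190

190 m


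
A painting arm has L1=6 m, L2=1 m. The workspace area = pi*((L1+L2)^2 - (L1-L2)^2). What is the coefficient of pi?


Given: L1 = 6, L2 = 1
(L1+L2)^2 = (7)^2 = 49
(L1-L2)^2 = (5)^2 = 25
Difference = 49 - 25 = 24
This equals 4*L1*L2 = 4*6*1 = 24
Workspace area = 24*pi

24


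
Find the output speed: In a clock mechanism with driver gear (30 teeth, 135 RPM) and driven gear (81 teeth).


Given: N1 = 30 teeth, w1 = 135 RPM, N2 = 81 teeth
Using N1*w1 = N2*w2
w2 = N1*w1 / N2
w2 = 30*135 / 81
w2 = 4050 / 81
w2 = 50 RPM

50 RPM


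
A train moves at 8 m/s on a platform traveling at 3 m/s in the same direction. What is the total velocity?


Given: object velocity = 8 m/s, platform velocity = 3 m/s (same direction)
Using classical velocity addition: v_total = v_object + v_platform
v_total = 8 + 3
v_total = 11 m/s

11 m/s


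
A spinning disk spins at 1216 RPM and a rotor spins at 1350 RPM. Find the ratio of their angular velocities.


Given: RPM_A = 1216, RPM_B = 1350
omega = 2*pi*RPM/60, so omega_A/omega_B = RPM_A / RPM_B
omega_A/omega_B = 1216 / 1350
omega_A/omega_B = 608/675

608/675


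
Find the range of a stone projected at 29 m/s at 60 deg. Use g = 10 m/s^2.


Given: v0 = 29 m/s, theta = 60 deg, g = 10 m/s^2
sin(2*60) = sin(120) = sqrt(3)/2
Using R = v0^2 * sin(2*theta) / g
R = 29^2 * (sqrt(3)/2) / 10
R = 841 * sqrt(3) / 20
R = 841/20*sqrt(3) m

841/20*sqrt(3) m


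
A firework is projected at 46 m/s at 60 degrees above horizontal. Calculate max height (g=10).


Given: v0 = 46 m/s, theta = 60 deg, g = 10 m/s^2
sin^2(60) = 3/4
Using H = v0^2 * sin^2(theta) / (2*g)
H = 46^2 * 3/4 / (2*10)
H = 2116 * 3/4 / 20
H = 1587 / 20
H = 1587/20 m

1587/20 m


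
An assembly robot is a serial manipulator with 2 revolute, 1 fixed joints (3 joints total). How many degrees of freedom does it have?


Given: serial robot with 2 revolute, 1 fixed joints
DOF contribution per joint type: revolute=1, prismatic=1, spherical=3, fixed=0
DOF = 2*1 + 1*0
DOF = 2

2


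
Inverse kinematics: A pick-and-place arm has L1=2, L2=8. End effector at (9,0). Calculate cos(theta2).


Given: L1 = 2, L2 = 8, target (x, y) = (9, 0)
Using cos(theta2) = (x^2 + y^2 - L1^2 - L2^2) / (2*L1*L2)
x^2 + y^2 = 9^2 + 0 = 81
L1^2 + L2^2 = 4 + 64 = 68
Numerator = 81 - 68 = 13
Denominator = 2*2*8 = 32
cos(theta2) = 13/32 = 13/32

13/32


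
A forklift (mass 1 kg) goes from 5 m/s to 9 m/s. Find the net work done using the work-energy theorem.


Given: m = 1 kg, v0 = 5 m/s, v = 9 m/s
Using W = (1/2)*m*(v^2 - v0^2)
v^2 = 9^2 = 81
v0^2 = 5^2 = 25
v^2 - v0^2 = 81 - 25 = 56
W = (1/2)*1*56 = 28 J

28 J


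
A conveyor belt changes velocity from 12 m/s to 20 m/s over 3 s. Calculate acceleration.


Given: initial velocity v0 = 12 m/s, final velocity v = 20 m/s, time t = 3 s
Using a = (v - v0) / t
a = (20 - 12) / 3
a = 8 / 3
a = 8/3 m/s^2

8/3 m/s^2


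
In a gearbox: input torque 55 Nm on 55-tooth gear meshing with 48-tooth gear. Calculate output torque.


Given: N1 = 55, N2 = 48, T1 = 55 Nm
Using T2/T1 = N2/N1
T2 = T1 * N2 / N1
T2 = 55 * 48 / 55
T2 = 2640 / 55
T2 = 48 Nm

48 Nm


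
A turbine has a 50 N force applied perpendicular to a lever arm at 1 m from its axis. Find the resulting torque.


Given: F = 50 N, r = 1 m, angle = 90 deg (perpendicular)
Using tau = F * r * sin(90)
sin(90) = 1
tau = 50 * 1 * 1
tau = 50 Nm

50 Nm


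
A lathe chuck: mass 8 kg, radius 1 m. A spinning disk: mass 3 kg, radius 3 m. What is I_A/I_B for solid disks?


Given: M1=8 kg, R1=1 m, M2=3 kg, R2=3 m
For a disk: I = (1/2)*M*R^2, so I_A/I_B = (M1*R1^2)/(M2*R2^2)
M1*R1^2 = 8*1 = 8
M2*R2^2 = 3*9 = 27
I_A/I_B = 8/27 = 8/27

8/27


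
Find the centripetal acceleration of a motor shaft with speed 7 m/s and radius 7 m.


Given: v = 7 m/s, r = 7 m
Using a_c = v^2 / r
a_c = 7^2 / 7
a_c = 49 / 7
a_c = 7 m/s^2

7 m/s^2


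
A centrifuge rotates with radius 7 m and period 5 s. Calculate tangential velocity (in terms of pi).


Given: radius r = 7 m, period T = 5 s
Using v = 2*pi*r / T
v = 2*pi*7 / 5
v = 14*pi / 5
v = 14/5*pi m/s

14/5*pi m/s


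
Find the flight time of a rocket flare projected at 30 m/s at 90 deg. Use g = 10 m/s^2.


Given: v0 = 30 m/s, theta = 90 deg, g = 10 m/s^2
sin(90) = 1
Using T = 2*v0*sin(theta) / g
T = 2*30*1 / 10
T = 60 / 10
T = 6 s

6 s


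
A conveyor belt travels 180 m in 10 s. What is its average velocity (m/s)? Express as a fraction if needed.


Given: distance d = 180 m, time t = 10 s
Using v = d / t
v = 180 / 10
v = 18 m/s

18 m/s


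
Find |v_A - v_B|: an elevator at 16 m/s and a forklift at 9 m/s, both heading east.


Given: v_A = 16 m/s east, v_B = 9 m/s east
Both move in the same direction; relative speed = |v_A - v_B|
|16 - 9| = |7|
= 7 m/s

7 m/s


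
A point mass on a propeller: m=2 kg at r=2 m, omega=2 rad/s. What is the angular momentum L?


Given: m = 2 kg, r = 2 m, omega = 2 rad/s
For a point mass: I = m*r^2
I = 2*2^2 = 2*4 = 8
L = I*omega = 8*2
L = 16 kg*m^2/s

16 kg*m^2/s


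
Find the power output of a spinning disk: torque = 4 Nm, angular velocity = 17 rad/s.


Given: tau = 4 Nm, omega = 17 rad/s
Using P = tau * omega
P = 4 * 17
P = 68 W

68 W


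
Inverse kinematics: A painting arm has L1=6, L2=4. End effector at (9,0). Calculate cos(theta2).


Given: L1 = 6, L2 = 4, target (x, y) = (9, 0)
Using cos(theta2) = (x^2 + y^2 - L1^2 - L2^2) / (2*L1*L2)
x^2 + y^2 = 9^2 + 0 = 81
L1^2 + L2^2 = 36 + 16 = 52
Numerator = 81 - 52 = 29
Denominator = 2*6*4 = 48
cos(theta2) = 29/48 = 29/48

29/48


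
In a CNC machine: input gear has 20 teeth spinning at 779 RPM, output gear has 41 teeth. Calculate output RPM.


Given: N1 = 20 teeth, w1 = 779 RPM, N2 = 41 teeth
Using N1*w1 = N2*w2
w2 = N1*w1 / N2
w2 = 20*779 / 41
w2 = 15580 / 41
w2 = 380 RPM

380 RPM


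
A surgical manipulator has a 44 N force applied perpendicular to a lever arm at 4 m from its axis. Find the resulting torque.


Given: F = 44 N, r = 4 m, angle = 90 deg (perpendicular)
Using tau = F * r * sin(90)
sin(90) = 1
tau = 44 * 4 * 1
tau = 176 Nm

176 Nm


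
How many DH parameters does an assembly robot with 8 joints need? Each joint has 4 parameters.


Given: 8 joints, 4 DH parameters per joint (d, theta, a, alpha)
Total DH parameters = number_of_joints * 4
Total = 8 * 4
Total = 32

32


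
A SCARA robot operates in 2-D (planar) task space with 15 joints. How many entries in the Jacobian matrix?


Given: task space dimension = 2, joints = 15
Jacobian is a 2 x 15 matrix
Total entries = rows * columns
Total = 2 * 15
Total = 30

30


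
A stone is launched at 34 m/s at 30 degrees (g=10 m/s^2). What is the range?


Given: v0 = 34 m/s, theta = 30 deg, g = 10 m/s^2
sin(2*30) = sin(60) = sqrt(3)/2
Using R = v0^2 * sin(2*theta) / g
R = 34^2 * (sqrt(3)/2) / 10
R = 1156 * sqrt(3) / 20
R = 289/5*sqrt(3) m

289/5*sqrt(3) m


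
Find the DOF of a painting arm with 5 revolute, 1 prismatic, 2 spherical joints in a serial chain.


Given: serial robot with 5 revolute, 1 prismatic, 2 spherical joints
DOF contribution per joint type: revolute=1, prismatic=1, spherical=3, fixed=0
DOF = 5*1 + 1*1 + 2*3
DOF = 12

12


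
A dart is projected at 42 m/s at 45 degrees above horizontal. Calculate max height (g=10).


Given: v0 = 42 m/s, theta = 45 deg, g = 10 m/s^2
sin^2(45) = 1/2
Using H = v0^2 * sin^2(theta) / (2*g)
H = 42^2 * 1/2 / (2*10)
H = 1764 * 1/2 / 20
H = 882 / 20
H = 441/10 m

441/10 m


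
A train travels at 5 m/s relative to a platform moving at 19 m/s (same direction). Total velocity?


Given: object velocity = 5 m/s, platform velocity = 19 m/s (same direction)
Using classical velocity addition: v_total = v_object + v_platform
v_total = 5 + 19
v_total = 24 m/s

24 m/s


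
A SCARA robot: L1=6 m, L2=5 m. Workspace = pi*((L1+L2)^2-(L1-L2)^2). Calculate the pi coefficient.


Given: L1 = 6, L2 = 5
(L1+L2)^2 = (11)^2 = 121
(L1-L2)^2 = (1)^2 = 1
Difference = 121 - 1 = 120
This equals 4*L1*L2 = 4*6*5 = 120
Workspace area = 120*pi

120


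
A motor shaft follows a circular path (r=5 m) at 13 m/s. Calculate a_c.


Given: v = 13 m/s, r = 5 m
Using a_c = v^2 / r
a_c = 13^2 / 5
a_c = 169 / 5
a_c = 169/5 m/s^2

169/5 m/s^2


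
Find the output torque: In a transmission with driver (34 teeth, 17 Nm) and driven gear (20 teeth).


Given: N1 = 34, N2 = 20, T1 = 17 Nm
Using T2/T1 = N2/N1
T2 = T1 * N2 / N1
T2 = 17 * 20 / 34
T2 = 340 / 34
T2 = 10 Nm

10 Nm


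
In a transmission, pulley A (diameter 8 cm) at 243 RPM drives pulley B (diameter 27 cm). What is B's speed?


Given: D1 = 8 cm, w1 = 243 RPM, D2 = 27 cm
Using D1*w1 = D2*w2
w2 = D1*w1 / D2
w2 = 8*243 / 27
w2 = 1944 / 27
w2 = 72 RPM

72 RPM


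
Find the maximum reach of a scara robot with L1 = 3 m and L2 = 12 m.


Given: L1 = 3 m, L2 = 12 m
For a 2-link planar arm, max reach = L1 + L2 (fully extended)
Max reach = 3 + 12
Max reach = 15 m

15 m


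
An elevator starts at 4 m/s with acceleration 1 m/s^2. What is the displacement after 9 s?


Given: v0 = 4 m/s, a = 1 m/s^2, t = 9 s
Using s = v0*t + (1/2)*a*t^2
s = 4*9 + (1/2)*1*9^2
s = 36 + (1/2)*81
s = 36 + 81/2
s = 153/2

153/2 m


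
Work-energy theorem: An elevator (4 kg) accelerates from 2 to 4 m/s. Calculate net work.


Given: m = 4 kg, v0 = 2 m/s, v = 4 m/s
Using W = (1/2)*m*(v^2 - v0^2)
v^2 = 4^2 = 16
v0^2 = 2^2 = 4
v^2 - v0^2 = 16 - 4 = 12
W = (1/2)*4*12 = 24 J

24 J


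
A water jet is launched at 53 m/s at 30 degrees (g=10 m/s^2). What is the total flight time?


Given: v0 = 53 m/s, theta = 30 deg, g = 10 m/s^2
sin(30) = 1/2
Using T = 2*v0*sin(theta) / g
T = 2*53*1/2 / 10
T = 53 / 10
T = 53/10 s

53/10 s


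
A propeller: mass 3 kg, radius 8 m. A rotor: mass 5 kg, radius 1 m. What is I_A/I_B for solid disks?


Given: M1=3 kg, R1=8 m, M2=5 kg, R2=1 m
For a disk: I = (1/2)*M*R^2, so I_A/I_B = (M1*R1^2)/(M2*R2^2)
M1*R1^2 = 3*64 = 192
M2*R2^2 = 5*1 = 5
I_A/I_B = 192/5 = 192/5

192/5


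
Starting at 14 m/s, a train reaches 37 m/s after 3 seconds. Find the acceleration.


Given: initial velocity v0 = 14 m/s, final velocity v = 37 m/s, time t = 3 s
Using a = (v - v0) / t
a = (37 - 14) / 3
a = 23 / 3
a = 23/3 m/s^2

23/3 m/s^2


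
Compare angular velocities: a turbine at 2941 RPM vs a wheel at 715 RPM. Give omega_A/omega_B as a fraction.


Given: RPM_A = 2941, RPM_B = 715
omega = 2*pi*RPM/60, so omega_A/omega_B = RPM_A / RPM_B
omega_A/omega_B = 2941 / 715
omega_A/omega_B = 2941/715

2941/715


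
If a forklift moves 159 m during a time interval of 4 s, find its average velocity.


Given: distance d = 159 m, time t = 4 s
Using v = d / t
v = 159 / 4
v = 159/4 m/s

159/4 m/s


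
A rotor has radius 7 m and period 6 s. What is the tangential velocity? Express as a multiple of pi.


Given: radius r = 7 m, period T = 6 s
Using v = 2*pi*r / T
v = 2*pi*7 / 6
v = 14*pi / 6
v = 7/3*pi m/s

7/3*pi m/s


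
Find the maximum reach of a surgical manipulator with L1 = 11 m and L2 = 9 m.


Given: L1 = 11 m, L2 = 9 m
For a 2-link planar arm, max reach = L1 + L2 (fully extended)
Max reach = 11 + 9
Max reach = 20 m

20 m


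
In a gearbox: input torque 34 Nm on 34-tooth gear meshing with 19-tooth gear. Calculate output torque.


Given: N1 = 34, N2 = 19, T1 = 34 Nm
Using T2/T1 = N2/N1
T2 = T1 * N2 / N1
T2 = 34 * 19 / 34
T2 = 646 / 34
T2 = 19 Nm

19 Nm


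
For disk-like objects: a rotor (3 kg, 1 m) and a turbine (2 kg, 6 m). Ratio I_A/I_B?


Given: M1=3 kg, R1=1 m, M2=2 kg, R2=6 m
For a disk: I = (1/2)*M*R^2, so I_A/I_B = (M1*R1^2)/(M2*R2^2)
M1*R1^2 = 3*1 = 3
M2*R2^2 = 2*36 = 72
I_A/I_B = 3/72 = 1/24

1/24


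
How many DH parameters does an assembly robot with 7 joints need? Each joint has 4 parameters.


Given: 7 joints, 4 DH parameters per joint (d, theta, a, alpha)
Total DH parameters = number_of_joints * 4
Total = 7 * 4
Total = 28

28


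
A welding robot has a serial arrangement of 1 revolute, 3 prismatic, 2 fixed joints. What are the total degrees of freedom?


Given: serial robot with 1 revolute, 3 prismatic, 2 fixed joints
DOF contribution per joint type: revolute=1, prismatic=1, spherical=3, fixed=0
DOF = 1*1 + 3*1 + 2*0
DOF = 4

4


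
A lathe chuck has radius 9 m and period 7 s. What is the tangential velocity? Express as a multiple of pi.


Given: radius r = 9 m, period T = 7 s
Using v = 2*pi*r / T
v = 2*pi*9 / 7
v = 18*pi / 7
v = 18/7*pi m/s

18/7*pi m/s


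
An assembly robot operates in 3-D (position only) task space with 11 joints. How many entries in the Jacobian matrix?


Given: task space dimension = 3, joints = 11
Jacobian is a 3 x 11 matrix
Total entries = rows * columns
Total = 3 * 11
Total = 33

33


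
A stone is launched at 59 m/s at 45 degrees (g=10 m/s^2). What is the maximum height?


Given: v0 = 59 m/s, theta = 45 deg, g = 10 m/s^2
sin^2(45) = 1/2
Using H = v0^2 * sin^2(theta) / (2*g)
H = 59^2 * 1/2 / (2*10)
H = 3481 * 1/2 / 20
H = 3481/2 / 20
H = 3481/40 m

3481/40 m


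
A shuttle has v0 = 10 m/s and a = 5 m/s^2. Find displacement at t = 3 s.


Given: v0 = 10 m/s, a = 5 m/s^2, t = 3 s
Using s = v0*t + (1/2)*a*t^2
s = 10*3 + (1/2)*5*3^2
s = 30 + (1/2)*45
s = 30 + 45/2
s = 105/2

105/2 m


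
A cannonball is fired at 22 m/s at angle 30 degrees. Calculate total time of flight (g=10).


Given: v0 = 22 m/s, theta = 30 deg, g = 10 m/s^2
sin(30) = 1/2
Using T = 2*v0*sin(theta) / g
T = 2*22*1/2 / 10
T = 22 / 10
T = 11/5 s

11/5 s


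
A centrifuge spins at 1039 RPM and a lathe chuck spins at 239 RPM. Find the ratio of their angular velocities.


Given: RPM_A = 1039, RPM_B = 239
omega = 2*pi*RPM/60, so omega_A/omega_B = RPM_A / RPM_B
omega_A/omega_B = 1039 / 239
omega_A/omega_B = 1039/239

1039/239


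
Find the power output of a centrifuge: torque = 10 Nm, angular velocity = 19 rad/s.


Given: tau = 10 Nm, omega = 19 rad/s
Using P = tau * omega
P = 10 * 19
P = 190 W

190 W


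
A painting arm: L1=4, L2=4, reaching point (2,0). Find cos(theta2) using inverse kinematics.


Given: L1 = 4, L2 = 4, target (x, y) = (2, 0)
Using cos(theta2) = (x^2 + y^2 - L1^2 - L2^2) / (2*L1*L2)
x^2 + y^2 = 2^2 + 0 = 4
L1^2 + L2^2 = 16 + 16 = 32
Numerator = 4 - 32 = -28
Denominator = 2*4*4 = 32
cos(theta2) = -28/32 = -7/8

-7/8


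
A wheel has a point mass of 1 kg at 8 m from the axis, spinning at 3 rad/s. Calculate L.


Given: m = 1 kg, r = 8 m, omega = 3 rad/s
For a point mass: I = m*r^2
I = 1*8^2 = 1*64 = 64
L = I*omega = 64*3
L = 192 kg*m^2/s

192 kg*m^2/s


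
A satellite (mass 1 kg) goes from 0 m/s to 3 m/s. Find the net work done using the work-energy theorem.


Given: m = 1 kg, v0 = 0 m/s, v = 3 m/s
Using W = (1/2)*m*(v^2 - v0^2)
v^2 = 3^2 = 9
v0^2 = 0^2 = 0
v^2 - v0^2 = 9 - 0 = 9
W = (1/2)*1*9 = 9/2 J

9/2 J


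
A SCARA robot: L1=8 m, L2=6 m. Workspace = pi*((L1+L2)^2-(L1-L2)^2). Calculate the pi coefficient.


Given: L1 = 8, L2 = 6
(L1+L2)^2 = (14)^2 = 196
(L1-L2)^2 = (2)^2 = 4
Difference = 196 - 4 = 192
This equals 4*L1*L2 = 4*8*6 = 192
Workspace area = 192*pi

192


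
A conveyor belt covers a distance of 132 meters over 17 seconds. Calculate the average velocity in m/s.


Given: distance d = 132 m, time t = 17 s
Using v = d / t
v = 132 / 17
v = 132/17 m/s

132/17 m/s


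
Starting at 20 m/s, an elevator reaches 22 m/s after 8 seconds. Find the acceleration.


Given: initial velocity v0 = 20 m/s, final velocity v = 22 m/s, time t = 8 s
Using a = (v - v0) / t
a = (22 - 20) / 8
a = 2 / 8
a = 1/4 m/s^2

1/4 m/s^2
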